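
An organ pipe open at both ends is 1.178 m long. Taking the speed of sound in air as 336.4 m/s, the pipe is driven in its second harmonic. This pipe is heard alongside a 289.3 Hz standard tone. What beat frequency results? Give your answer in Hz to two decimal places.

Open pipe: f_n = n·v/(2L) = 2·336.4/(2·1.178) = 285.5688 Hz.
f_beat = |285.5688 − 289.3| = 3.73 Hz.

3.73 Hz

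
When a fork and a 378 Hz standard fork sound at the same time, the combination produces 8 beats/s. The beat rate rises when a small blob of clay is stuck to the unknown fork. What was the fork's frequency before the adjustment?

|f − 378| = 8, so the fork was at either 370 Hz or 386 Hz.
Adding mass to a fork lowers its frequency; the adjustment lowers the fork's frequency.
The beat rate rose, so the adjustment moved the fork further from 378 Hz — it was already below the reference.

370 Hz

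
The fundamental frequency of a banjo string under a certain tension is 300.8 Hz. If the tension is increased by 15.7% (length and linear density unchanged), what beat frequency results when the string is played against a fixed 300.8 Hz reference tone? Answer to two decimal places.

For a string, f ∝ √T, so the new frequency is 300.8·√1.157 = 323.5523 Hz.
f_beat = |323.5523 − 300.8| = 22.75 Hz.

22.75 Hz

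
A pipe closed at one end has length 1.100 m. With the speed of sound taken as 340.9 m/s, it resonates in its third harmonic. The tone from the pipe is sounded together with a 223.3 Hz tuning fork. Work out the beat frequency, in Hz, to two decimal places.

9.13 Hz

Closed pipe (odd harmonics): f_n = n·v/(4L) = 3·340.9/(4·1.100) = 232.4318 Hz.
f_beat = |232.4318 − 223.3| = 9.13 Hz.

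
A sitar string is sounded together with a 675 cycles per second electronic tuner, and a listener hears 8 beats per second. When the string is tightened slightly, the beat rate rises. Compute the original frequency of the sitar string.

|f − 675| = 8, so the sitar string was at either 667 Hz or 683 Hz.
Increasing tension raises a string's frequency; the adjustment raises the sitar string's frequency.
The beat rate rose, so the adjustment moved the sitar string further from 675 Hz — it was already above the reference.

683 Hz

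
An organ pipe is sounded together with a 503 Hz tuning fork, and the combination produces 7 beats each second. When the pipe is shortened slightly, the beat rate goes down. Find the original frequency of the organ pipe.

496 Hz

|f − 503| = 7, so the organ pipe was at either 496 Hz or 510 Hz.
A shorter pipe has a higher fundamental; the adjustment raises the organ pipe's frequency.
The beat rate fell, so the adjustment moved the organ pipe toward 503 Hz — it must have started below the reference.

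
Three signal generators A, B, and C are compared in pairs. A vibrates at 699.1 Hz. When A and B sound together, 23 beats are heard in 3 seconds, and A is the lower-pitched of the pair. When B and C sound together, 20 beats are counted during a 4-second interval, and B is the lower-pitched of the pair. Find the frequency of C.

711.7667 Hz

A–B: Beat frequency = 23/3 = 7.6667 Hz.
B is above A, so f_B = 699.1 + 7.6667 = 706.7667 Hz.
B–C: Beat frequency = 20/4 = 5 Hz.
C is above B, so f_C = 706.7667 + 5 = 711.7667 Hz.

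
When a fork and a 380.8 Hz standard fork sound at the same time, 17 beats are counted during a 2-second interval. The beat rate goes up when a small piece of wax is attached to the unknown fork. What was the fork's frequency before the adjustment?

372.3 Hz

Beat frequency = 17/2 = 8.5 Hz.
|f − 380.8| = 8.5, so the fork was at either 372.3 Hz or 389.3 Hz.
Loading a fork with wax lowers its frequency; the adjustment lowers the fork's frequency.
The beat rate rose, so the adjustment moved the fork further from 380.8 Hz — it was already below the reference.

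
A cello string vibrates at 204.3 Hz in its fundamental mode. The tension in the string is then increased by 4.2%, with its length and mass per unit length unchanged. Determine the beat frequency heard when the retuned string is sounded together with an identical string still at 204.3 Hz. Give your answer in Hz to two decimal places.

For a string, f ∝ √T, so the new frequency is 204.3·√1.042 = 208.5462 Hz.
f_beat = |208.5462 − 204.3| = 4.25 Hz.

4.25 Hz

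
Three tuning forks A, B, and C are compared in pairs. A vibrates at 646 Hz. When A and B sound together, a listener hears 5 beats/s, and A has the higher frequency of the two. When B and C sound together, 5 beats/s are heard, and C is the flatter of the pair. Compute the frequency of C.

B is below A, so f_B = 646 − 5 = 641 Hz.
C is below B, so f_C = 641 − 5 = 636 Hz.

636 Hz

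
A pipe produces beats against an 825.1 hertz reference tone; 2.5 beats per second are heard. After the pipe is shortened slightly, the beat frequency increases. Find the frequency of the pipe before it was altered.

|f − 825.1| = 2.5, so the pipe was at either 822.6 Hz or 827.6 Hz.
A shorter pipe has a higher fundamental; the adjustment raises the pipe's frequency.
The beat rate rose, so the adjustment moved the pipe further from 825.1 Hz — it was already above the reference.

827.6 Hz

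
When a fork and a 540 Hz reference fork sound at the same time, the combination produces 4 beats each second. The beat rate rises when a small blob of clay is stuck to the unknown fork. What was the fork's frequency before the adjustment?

|f − 540| = 4, so the fork was at either 536 Hz or 544 Hz.
Adding mass to a fork lowers its frequency; the adjustment lowers the fork's frequency.
The beat rate rose, so the adjustment moved the fork further from 540 Hz — it was already below the reference.

536 Hz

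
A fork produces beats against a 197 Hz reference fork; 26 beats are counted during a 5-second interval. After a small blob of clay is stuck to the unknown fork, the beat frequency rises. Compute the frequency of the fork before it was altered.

Beat frequency = 26/5 = 5.2 Hz.
|f − 197| = 5.2, so the fork was at either 191.8 Hz or 202.2 Hz.
Adding mass to a fork lowers its frequency; the adjustment lowers the fork's frequency.
The beat rate rose, so the adjustment moved the fork further from 197 Hz — it was already below the reference.

191.8 Hz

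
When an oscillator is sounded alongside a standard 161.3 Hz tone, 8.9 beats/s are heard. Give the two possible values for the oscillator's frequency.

152.4 Hz or 170.2 Hz

|f − 161.3| = 8.9, so f = 161.3 ± 8.9.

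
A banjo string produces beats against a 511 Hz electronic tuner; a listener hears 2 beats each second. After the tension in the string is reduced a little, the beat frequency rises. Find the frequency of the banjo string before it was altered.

|f − 511| = 2, so the banjo string was at either 509 Hz or 513 Hz.
Lower tension means lower frequency; the adjustment lowers the banjo string's frequency.
The beat rate rose, so the adjustment moved the banjo string further from 511 Hz — it was already below the reference.

509 Hz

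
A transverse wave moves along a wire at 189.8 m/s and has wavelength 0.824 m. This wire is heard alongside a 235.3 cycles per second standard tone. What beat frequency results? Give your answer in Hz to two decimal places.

Source frequency f = v/λ = 189.8/0.824 = 230.3398 Hz.
f_beat = |230.3398 − 235.3| = 4.96 Hz.

4.96 Hz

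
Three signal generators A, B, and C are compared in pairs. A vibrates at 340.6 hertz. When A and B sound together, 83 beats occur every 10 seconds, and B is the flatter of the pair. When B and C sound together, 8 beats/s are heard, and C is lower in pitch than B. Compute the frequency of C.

A–B: Beat frequency = 83/10 = 8.3 Hz.
B is below A, so f_B = 340.6 − 8.3 = 332.3 Hz.
C is below B, so f_C = 332.3 − 8 = 324.3 Hz.

324.3 Hz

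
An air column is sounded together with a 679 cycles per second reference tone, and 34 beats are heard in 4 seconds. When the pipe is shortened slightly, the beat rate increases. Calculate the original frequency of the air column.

Beat frequency = 34/4 = 8.5 Hz.
|f − 679| = 8.5, so the air column was at either 670.5 Hz or 687.5 Hz.
A shorter pipe has a higher fundamental; the adjustment raises the air column's frequency.
The beat rate rose, so the adjustment moved the air column further from 679 Hz — it was already above the reference.

687.5 Hz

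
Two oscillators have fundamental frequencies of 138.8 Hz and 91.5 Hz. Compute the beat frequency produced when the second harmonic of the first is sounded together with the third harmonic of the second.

Second harmonic of the first: 2·138.8 = 277.6 Hz.
Third harmonic of the second: 3·91.5 = 274.5 Hz.
f_beat = |277.6 − 274.5| = 3.1 Hz.

3.1 Hz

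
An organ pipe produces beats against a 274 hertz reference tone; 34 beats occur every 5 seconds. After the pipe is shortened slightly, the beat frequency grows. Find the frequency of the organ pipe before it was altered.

Beat frequency = 34/5 = 6.8 Hz.
|f − 274| = 6.8, so the organ pipe was at either 267.2 Hz or 280.8 Hz.
A shorter pipe has a higher fundamental; the adjustment raises the organ pipe's frequency.
The beat rate rose, so the adjustment moved the organ pipe further from 274 Hz — it was already above the reference.

280.8 Hz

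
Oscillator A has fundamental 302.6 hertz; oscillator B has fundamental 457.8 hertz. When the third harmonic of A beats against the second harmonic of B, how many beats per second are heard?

7.8 Hz

Third harmonic of the first: 3·302.6 = 907.8 Hz.
Second harmonic of the second: 2·457.8 = 915.6 Hz.
f_beat = |907.8 − 915.6| = 7.8 Hz.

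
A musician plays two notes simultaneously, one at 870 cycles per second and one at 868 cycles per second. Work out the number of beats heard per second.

2 Hz

Beats arise from superposition of two nearby frequencies; the beat rate is |f₁ − f₂|.
|870 − 868| = 2 Hz.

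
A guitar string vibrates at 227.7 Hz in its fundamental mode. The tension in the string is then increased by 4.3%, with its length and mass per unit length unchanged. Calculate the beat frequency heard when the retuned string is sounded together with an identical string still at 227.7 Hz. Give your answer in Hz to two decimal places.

For a string, f ∝ √T, so the new frequency is 227.7·√1.043 = 232.5440 Hz.
f_beat = |232.5440 − 227.7| = 4.84 Hz.

4.84 Hz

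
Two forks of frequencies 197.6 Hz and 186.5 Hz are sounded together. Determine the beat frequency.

f_beat = |f₁ − f₂|.
|197.6 − 186.5| = 11.1 Hz.

11.1 Hz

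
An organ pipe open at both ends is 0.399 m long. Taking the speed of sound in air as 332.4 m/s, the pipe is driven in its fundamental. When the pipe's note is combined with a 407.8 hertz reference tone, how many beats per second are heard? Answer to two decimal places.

8.74 Hz

Open pipe: f_n = n·v/(2L) = 1·332.4/(2·0.399) = 416.5414 Hz.
f_beat = |416.5414 − 407.8| = 8.74 Hz.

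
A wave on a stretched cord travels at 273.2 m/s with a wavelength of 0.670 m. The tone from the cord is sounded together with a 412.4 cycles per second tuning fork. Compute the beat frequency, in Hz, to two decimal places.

4.64 Hz

Source frequency f = v/λ = 273.2/0.670 = 407.7612 Hz.
f_beat = |407.7612 − 412.4| = 4.64 Hz.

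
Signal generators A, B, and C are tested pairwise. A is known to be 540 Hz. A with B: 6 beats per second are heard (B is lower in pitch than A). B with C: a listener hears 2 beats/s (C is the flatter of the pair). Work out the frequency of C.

532 Hz

B is below A, so f_B = 540 − 6 = 534 Hz.
C is below B, so f_C = 534 − 2 = 532 Hz.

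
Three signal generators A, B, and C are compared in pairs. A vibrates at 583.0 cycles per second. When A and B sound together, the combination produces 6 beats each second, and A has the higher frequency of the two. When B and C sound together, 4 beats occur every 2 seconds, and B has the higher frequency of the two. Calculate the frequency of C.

575 Hz

B is below A, so f_B = 583.0 − 6 = 577 Hz.
B–C: Beat frequency = 4/2 = 2 Hz.
C is below B, so f_C = 577 − 2 = 575 Hz.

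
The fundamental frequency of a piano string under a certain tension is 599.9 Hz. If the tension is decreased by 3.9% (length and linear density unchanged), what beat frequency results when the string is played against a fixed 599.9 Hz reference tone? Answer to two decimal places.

For a string, f ∝ √T, so the new frequency is 599.9·√0.961 = 588.0856 Hz.
f_beat = |588.0856 − 599.9| = 11.81 Hz.

11.81 Hz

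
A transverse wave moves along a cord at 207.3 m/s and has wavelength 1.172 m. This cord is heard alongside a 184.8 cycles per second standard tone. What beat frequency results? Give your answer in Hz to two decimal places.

7.92 Hz

Source frequency f = v/λ = 207.3/1.172 = 176.8771 Hz.
f_beat = |176.8771 − 184.8| = 7.92 Hz.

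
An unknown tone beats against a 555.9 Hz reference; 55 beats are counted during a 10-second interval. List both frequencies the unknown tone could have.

550.4 Hz or 561.4 Hz

Beat frequency = 55/10 = 5.5 Hz.
|f − 555.9| = 5.5, so f = 555.9 ± 5.5.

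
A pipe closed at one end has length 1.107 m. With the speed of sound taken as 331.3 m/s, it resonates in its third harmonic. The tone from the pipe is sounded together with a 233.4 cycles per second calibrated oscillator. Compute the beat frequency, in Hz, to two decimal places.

Closed pipe (odd harmonics): f_n = n·v/(4L) = 3·331.3/(4·1.107) = 224.4580 Hz.
f_beat = |224.4580 − 233.4| = 8.94 Hz.

8.94 Hz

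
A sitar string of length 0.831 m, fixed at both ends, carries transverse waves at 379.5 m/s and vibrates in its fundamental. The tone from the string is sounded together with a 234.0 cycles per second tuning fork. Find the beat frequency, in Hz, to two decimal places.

For a string fixed at both ends, f_n = n·v/(2L) = 1·379.5/(2·0.831) = 228.3394 Hz.
f_beat = |228.3394 − 234.0| = 5.66 Hz.

5.66 Hz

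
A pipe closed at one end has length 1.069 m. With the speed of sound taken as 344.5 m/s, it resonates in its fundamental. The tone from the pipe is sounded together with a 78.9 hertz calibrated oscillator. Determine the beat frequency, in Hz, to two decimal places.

Closed pipe (odd harmonics): f_n = n·v/(4L) = 1·344.5/(4·1.069) = 80.5659 Hz.
f_beat = |80.5659 − 78.9| = 1.67 Hz.

1.67 Hz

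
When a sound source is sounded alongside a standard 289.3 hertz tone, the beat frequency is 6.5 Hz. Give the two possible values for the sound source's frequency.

|f − 289.3| = 6.5, so f = 289.3 ± 6.5.

282.8 Hz or 295.8 Hz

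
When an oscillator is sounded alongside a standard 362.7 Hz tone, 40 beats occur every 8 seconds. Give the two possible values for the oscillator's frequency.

357.7 Hz or 367.7 Hz

Beat frequency = 40/8 = 5 Hz.
|f − 362.7| = 5, so f = 362.7 ± 5.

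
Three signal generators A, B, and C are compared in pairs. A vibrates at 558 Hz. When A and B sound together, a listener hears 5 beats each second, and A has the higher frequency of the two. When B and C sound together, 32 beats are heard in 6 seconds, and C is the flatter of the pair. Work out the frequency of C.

B is below A, so f_B = 558 − 5 = 553 Hz.
B–C: Beat frequency = 32/6 = 5.3333 Hz.
C is below B, so f_C = 553 − 5.3333 = 547.6667 Hz.

547.6667 Hz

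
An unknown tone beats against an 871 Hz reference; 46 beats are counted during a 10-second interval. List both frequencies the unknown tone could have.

866.4 Hz or 875.6 Hz

Beat frequency = 46/10 = 4.6 Hz.
|f − 871| = 4.6, so f = 871 ± 4.6.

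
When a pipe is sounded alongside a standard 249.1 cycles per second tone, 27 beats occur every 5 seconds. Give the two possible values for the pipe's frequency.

243.7 Hz or 254.5 Hz

Beat frequency = 27/5 = 5.4 Hz.
|f − 249.1| = 5.4, so f = 249.1 ± 5.4.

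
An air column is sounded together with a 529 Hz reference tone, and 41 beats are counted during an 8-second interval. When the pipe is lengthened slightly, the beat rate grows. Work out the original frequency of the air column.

523.875 Hz

Beat frequency = 41/8 = 5.125 Hz.
|f − 529| = 5.125, so the air column was at either 523.875 Hz or 534.125 Hz.
A longer pipe has a lower fundamental; the adjustment lowers the air column's frequency.
The beat rate rose, so the adjustment moved the air column further from 529 Hz — it was already below the reference.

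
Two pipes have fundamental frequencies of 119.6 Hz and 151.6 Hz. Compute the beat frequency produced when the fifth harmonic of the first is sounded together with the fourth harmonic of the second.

Fifth harmonic of the first: 5·119.6 = 598.0 Hz.
Fourth harmonic of the second: 4·151.6 = 606.4 Hz.
f_beat = |598.0 − 606.4| = 8.4 Hz.

8.4 Hz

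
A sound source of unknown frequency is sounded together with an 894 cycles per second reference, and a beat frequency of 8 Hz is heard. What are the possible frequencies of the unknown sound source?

|f − 894| = 8, so f = 894 ± 8.

886 Hz or 902 Hz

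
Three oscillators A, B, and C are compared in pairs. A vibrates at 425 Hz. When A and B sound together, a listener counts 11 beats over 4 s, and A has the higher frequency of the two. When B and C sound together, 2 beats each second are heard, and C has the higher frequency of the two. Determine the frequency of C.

424.25 Hz

A–B: Beat frequency = 11/4 = 2.75 Hz.
B is below A, so f_B = 425 − 2.75 = 422.25 Hz.
C is above B, so f_C = 422.25 + 2 = 424.25 Hz.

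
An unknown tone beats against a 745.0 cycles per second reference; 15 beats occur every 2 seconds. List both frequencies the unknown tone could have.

737.5 Hz or 752.5 Hz

Beat frequency = 15/2 = 7.5 Hz.
|f − 745.0| = 7.5, so f = 745.0 ± 7.5.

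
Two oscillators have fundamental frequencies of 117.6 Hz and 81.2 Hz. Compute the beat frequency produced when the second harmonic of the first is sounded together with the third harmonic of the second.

Second harmonic of the first: 2·117.6 = 235.2 Hz.
Third harmonic of the second: 3·81.2 = 243.6 Hz.
f_beat = |235.2 − 243.6| = 8.4 Hz.

8.4 Hz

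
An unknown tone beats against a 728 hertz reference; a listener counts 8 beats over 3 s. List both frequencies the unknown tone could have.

725.3333 Hz or 730.6667 Hz

Beat frequency = 8/3 = 2.6667 Hz.
|f − 728| = 2.6667, so f = 728 ± 2.6667.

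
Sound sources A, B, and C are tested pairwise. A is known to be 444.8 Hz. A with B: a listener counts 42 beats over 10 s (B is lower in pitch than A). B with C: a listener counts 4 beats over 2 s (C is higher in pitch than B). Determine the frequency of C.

A–B: Beat frequency = 42/10 = 4.2 Hz.
B is below A, so f_B = 444.8 − 4.2 = 440.6 Hz.
B–C: Beat frequency = 4/2 = 2 Hz.
C is above B, so f_C = 440.6 + 2 = 442.6 Hz.

442.6 Hz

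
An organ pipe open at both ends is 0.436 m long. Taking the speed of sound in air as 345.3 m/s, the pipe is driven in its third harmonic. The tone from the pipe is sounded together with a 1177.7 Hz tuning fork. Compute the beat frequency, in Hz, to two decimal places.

10.26 Hz

Open pipe: f_n = n·v/(2L) = 3·345.3/(2·0.436) = 1187.9587 Hz.
f_beat = |1187.9587 − 1177.7| = 10.26 Hz.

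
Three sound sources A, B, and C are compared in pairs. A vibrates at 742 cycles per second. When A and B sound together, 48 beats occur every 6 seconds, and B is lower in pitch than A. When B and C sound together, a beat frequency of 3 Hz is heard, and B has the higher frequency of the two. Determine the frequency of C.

A–B: Beat frequency = 48/6 = 8 Hz.
B is below A, so f_B = 742 − 8 = 734 Hz.
C is below B, so f_C = 734 − 3 = 731 Hz.

731 Hz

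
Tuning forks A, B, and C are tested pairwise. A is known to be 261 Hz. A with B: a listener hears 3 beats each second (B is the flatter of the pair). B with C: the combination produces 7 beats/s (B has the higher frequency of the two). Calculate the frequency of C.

B is below A, so f_B = 261 − 3 = 258 Hz.
C is below B, so f_C = 258 − 7 = 251 Hz.

251 Hz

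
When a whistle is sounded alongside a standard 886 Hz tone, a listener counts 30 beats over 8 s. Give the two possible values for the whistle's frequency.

Beat frequency = 30/8 = 3.75 Hz.
|f − 886| = 3.75, so f = 886 ± 3.75.

882.25 Hz or 889.75 Hz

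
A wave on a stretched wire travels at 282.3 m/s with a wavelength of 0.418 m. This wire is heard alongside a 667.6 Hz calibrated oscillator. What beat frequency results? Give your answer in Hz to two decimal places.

Source frequency f = v/λ = 282.3/0.418 = 675.3589 Hz.
f_beat = |675.3589 − 667.6| = 7.76 Hz.

7.76 Hz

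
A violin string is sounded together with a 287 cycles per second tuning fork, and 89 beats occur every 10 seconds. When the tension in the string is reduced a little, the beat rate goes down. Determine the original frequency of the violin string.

Beat frequency = 89/10 = 8.9 Hz.
|f − 287| = 8.9, so the violin string was at either 278.1 Hz or 295.9 Hz.
Lower tension means lower frequency; the adjustment lowers the violin string's frequency.
The beat rate fell, so the adjustment moved the violin string toward 287 Hz — it must have started above the reference.

295.9 Hz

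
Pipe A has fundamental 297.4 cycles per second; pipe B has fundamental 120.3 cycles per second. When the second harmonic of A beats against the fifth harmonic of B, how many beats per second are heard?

Second harmonic of the first: 2·297.4 = 594.8 Hz.
Fifth harmonic of the second: 5·120.3 = 601.5 Hz.
f_beat = |594.8 − 601.5| = 6.7 Hz.

6.7 Hz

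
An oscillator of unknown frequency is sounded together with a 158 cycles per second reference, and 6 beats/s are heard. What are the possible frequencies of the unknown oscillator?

|f − 158| = 6, so f = 158 ± 6.

152 Hz or 164 Hz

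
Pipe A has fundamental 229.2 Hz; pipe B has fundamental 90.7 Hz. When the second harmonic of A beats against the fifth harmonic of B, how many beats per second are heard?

Second harmonic of the first: 2·229.2 = 458.4 Hz.
Fifth harmonic of the second: 5·90.7 = 453.5 Hz.
f_beat = |458.4 − 453.5| = 4.9 Hz.

4.9 Hz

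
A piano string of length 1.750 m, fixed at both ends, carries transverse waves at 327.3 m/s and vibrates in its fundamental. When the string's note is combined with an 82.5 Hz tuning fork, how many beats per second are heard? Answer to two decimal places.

For a string fixed at both ends, f_n = n·v/(2L) = 1·327.3/(2·1.750) = 93.5143 Hz.
f_beat = |93.5143 − 82.5| = 11.01 Hz.

11.01 Hz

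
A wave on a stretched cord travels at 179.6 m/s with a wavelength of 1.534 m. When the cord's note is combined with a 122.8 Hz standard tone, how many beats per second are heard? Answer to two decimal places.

5.72 Hz

Source frequency f = v/λ = 179.6/1.534 = 117.0795 Hz.
f_beat = |117.0795 − 122.8| = 5.72 Hz.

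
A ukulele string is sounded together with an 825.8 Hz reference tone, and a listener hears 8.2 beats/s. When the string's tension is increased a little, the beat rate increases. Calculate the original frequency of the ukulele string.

|f − 825.8| = 8.2, so the ukulele string was at either 817.6 Hz or 834 Hz.
Higher tension means higher frequency; the adjustment raises the ukulele string's frequency.
The beat rate rose, so the adjustment moved the ukulele string further from 825.8 Hz — it was already above the reference.

834 Hz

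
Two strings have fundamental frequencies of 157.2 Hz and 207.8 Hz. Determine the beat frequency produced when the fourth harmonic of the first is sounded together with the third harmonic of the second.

Fourth harmonic of the first: 4·157.2 = 628.8 Hz.
Third harmonic of the second: 3·207.8 = 623.4 Hz.
f_beat = |628.8 − 623.4| = 5.4 Hz.

5.4 Hz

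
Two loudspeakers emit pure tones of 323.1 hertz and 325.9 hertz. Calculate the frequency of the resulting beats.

2.8 Hz

The beat frequency equals the magnitude of the frequency difference.
|323.1 − 325.9| = 2.8 Hz.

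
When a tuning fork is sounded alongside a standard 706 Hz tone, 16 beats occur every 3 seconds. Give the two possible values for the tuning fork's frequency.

Beat frequency = 16/3 = 5.3333 Hz.
|f − 706| = 5.3333, so f = 706 ± 5.3333.

700.6667 Hz or 711.3333 Hz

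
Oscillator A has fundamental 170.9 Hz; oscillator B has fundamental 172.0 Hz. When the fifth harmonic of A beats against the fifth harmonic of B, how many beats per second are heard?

5.5 Hz

Fifth harmonic of the first: 5·170.9 = 854.5 Hz.
Fifth harmonic of the second: 5·172.0 = 860.0 Hz.
f_beat = |854.5 − 860.0| = 5.5 Hz.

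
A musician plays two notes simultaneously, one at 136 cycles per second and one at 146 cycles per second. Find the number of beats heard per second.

10 Hz

f_beat = |f₁ − f₂|.
|136 − 146| = 10 Hz.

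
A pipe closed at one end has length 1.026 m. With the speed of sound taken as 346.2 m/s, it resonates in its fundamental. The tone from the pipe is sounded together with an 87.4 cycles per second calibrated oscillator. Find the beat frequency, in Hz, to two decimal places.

Closed pipe (odd harmonics): f_n = n·v/(4L) = 1·346.2/(4·1.026) = 84.3567 Hz.
f_beat = |84.3567 − 87.4| = 3.04 Hz.

3.04 Hz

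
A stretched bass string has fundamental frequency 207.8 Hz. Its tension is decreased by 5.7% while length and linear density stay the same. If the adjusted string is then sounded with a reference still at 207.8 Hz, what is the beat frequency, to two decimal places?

For a string, f ∝ √T, so the new frequency is 207.8·√0.943 = 201.7908 Hz.
f_beat = |201.7908 − 207.8| = 6.01 Hz.

6.01 Hz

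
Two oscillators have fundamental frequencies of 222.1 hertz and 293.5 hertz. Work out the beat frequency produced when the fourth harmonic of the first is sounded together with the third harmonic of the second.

Fourth harmonic of the first: 4·222.1 = 888.4 Hz.
Third harmonic of the second: 3·293.5 = 880.5 Hz.
f_beat = |888.4 − 880.5| = 7.9 Hz.

7.9 Hz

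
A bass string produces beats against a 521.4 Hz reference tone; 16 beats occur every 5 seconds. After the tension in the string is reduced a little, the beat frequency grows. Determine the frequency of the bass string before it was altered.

Beat frequency = 16/5 = 3.2 Hz.
|f − 521.4| = 3.2, so the bass string was at either 518.2 Hz or 524.6 Hz.
Lower tension means lower frequency; the adjustment lowers the bass string's frequency.
The beat rate rose, so the adjustment moved the bass string further from 521.4 Hz — it was already below the reference.

518.2 Hz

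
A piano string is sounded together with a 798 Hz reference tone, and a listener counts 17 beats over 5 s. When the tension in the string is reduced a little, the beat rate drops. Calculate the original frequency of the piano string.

801.4 Hz

Beat frequency = 17/5 = 3.4 Hz.
|f − 798| = 3.4, so the piano string was at either 794.6 Hz or 801.4 Hz.
Lower tension means lower frequency; the adjustment lowers the piano string's frequency.
The beat rate fell, so the adjustment moved the piano string toward 798 Hz — it must have started above the reference.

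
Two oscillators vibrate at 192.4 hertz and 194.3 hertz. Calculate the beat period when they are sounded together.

0.526 s

f_beat = |192.4 − 194.3| = 1.9 Hz.
Beat period T = 1 / f_beat = 1 / 1.9 s.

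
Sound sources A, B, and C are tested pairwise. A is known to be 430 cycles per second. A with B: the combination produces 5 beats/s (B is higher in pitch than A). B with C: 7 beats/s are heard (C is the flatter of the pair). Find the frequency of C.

B is above A, so f_B = 430 + 5 = 435 Hz.
C is below B, so f_C = 435 − 7 = 428 Hz.

428 Hz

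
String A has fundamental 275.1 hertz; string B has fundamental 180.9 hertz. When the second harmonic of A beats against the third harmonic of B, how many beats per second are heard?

7.5 Hz

Second harmonic of the first: 2·275.1 = 550.2 Hz.
Third harmonic of the second: 3·180.9 = 542.7 Hz.
f_beat = |550.2 − 542.7| = 7.5 Hz.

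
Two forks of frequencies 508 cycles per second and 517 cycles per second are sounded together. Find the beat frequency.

9 Hz

f_beat = |f₁ − f₂|.
|508 − 517| = 9 Hz.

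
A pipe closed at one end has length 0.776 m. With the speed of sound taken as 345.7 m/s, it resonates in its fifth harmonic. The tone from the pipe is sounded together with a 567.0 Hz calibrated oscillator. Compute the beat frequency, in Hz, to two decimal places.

10.14 Hz

Closed pipe (odd harmonics): f_n = n·v/(4L) = 5·345.7/(4·0.776) = 556.8621 Hz.
f_beat = |556.8621 − 567.0| = 10.14 Hz.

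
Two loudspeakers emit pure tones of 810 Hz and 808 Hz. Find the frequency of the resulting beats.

The beat frequency equals the magnitude of the frequency difference.
|810 − 808| = 2 Hz.

2 Hz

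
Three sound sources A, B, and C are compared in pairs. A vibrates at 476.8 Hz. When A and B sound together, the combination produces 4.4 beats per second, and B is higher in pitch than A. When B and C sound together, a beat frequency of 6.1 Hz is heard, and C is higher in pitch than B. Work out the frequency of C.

487.3 Hz

B is above A, so f_B = 476.8 + 4.4 = 481.2 Hz.
C is above B, so f_C = 481.2 + 6.1 = 487.3 Hz.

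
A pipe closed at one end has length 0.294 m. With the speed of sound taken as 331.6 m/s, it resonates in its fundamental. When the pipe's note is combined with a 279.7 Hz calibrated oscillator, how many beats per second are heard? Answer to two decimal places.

2.27 Hz

Closed pipe (odd harmonics): f_n = n·v/(4L) = 1·331.6/(4·0.294) = 281.9728 Hz.
f_beat = |281.9728 − 279.7| = 2.27 Hz.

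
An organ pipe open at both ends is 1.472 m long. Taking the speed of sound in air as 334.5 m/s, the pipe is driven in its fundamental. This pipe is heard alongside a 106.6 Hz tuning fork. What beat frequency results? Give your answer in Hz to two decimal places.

7.02 Hz

Open pipe: f_n = n·v/(2L) = 1·334.5/(2·1.472) = 113.6209 Hz.
f_beat = |113.6209 − 106.6| = 7.02 Hz.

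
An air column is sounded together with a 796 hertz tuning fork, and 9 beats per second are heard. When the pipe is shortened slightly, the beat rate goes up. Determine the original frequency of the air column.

805 Hz

|f − 796| = 9, so the air column was at either 787 Hz or 805 Hz.
A shorter pipe has a higher fundamental; the adjustment raises the air column's frequency.
The beat rate rose, so the adjustment moved the air column further from 796 Hz — it was already above the reference.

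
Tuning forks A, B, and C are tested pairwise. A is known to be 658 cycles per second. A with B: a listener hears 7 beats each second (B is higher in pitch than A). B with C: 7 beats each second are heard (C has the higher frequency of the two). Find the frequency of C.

B is above A, so f_B = 658 + 7 = 665 Hz.
C is above B, so f_C = 665 + 7 = 672 Hz.

672 Hz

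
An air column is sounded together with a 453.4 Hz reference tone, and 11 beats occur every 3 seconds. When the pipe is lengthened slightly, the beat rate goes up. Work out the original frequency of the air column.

449.7333 Hz

Beat frequency = 11/3 = 3.6667 Hz.
|f − 453.4| = 3.6667, so the air column was at either 449.7333 Hz or 457.0667 Hz.
A longer pipe has a lower fundamental; the adjustment lowers the air column's frequency.
The beat rate rose, so the adjustment moved the air column further from 453.4 Hz — it was already below the reference.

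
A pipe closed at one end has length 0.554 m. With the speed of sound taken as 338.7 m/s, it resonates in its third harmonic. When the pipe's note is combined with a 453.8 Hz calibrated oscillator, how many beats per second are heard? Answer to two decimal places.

4.73 Hz

Closed pipe (odd harmonics): f_n = n·v/(4L) = 3·338.7/(4·0.554) = 458.5289 Hz.
f_beat = |458.5289 − 453.8| = 4.73 Hz.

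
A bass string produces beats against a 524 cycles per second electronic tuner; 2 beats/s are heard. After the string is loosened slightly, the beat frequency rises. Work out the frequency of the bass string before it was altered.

|f − 524| = 2, so the bass string was at either 522 Hz or 526 Hz.
Reducing tension lowers a string's frequency; the adjustment lowers the bass string's frequency.
The beat rate rose, so the adjustment moved the bass string further from 524 Hz — it was already below the reference.

522 Hz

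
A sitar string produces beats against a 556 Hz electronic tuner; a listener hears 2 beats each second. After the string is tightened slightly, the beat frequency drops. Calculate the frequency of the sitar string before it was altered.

|f − 556| = 2, so the sitar string was at either 554 Hz or 558 Hz.
Increasing tension raises a string's frequency; the adjustment raises the sitar string's frequency.
The beat rate fell, so the adjustment moved the sitar string toward 556 Hz — it must have started below the reference.

554 Hz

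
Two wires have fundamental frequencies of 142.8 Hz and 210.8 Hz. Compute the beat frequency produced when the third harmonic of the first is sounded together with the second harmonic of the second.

6.8 Hz

Third harmonic of the first: 3·142.8 = 428.4 Hz.
Second harmonic of the second: 2·210.8 = 421.6 Hz.
f_beat = |428.4 − 421.6| = 6.8 Hz.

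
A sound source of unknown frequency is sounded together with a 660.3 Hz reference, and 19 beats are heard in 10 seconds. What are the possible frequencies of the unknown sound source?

658.4 Hz or 662.2 Hz

Beat frequency = 19/10 = 1.9 Hz.
|f − 660.3| = 1.9, so f = 660.3 ± 1.9.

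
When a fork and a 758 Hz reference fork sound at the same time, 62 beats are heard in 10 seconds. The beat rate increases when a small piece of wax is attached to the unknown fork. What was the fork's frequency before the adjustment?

751.8 Hz

Beat frequency = 62/10 = 6.2 Hz.
|f − 758| = 6.2, so the fork was at either 751.8 Hz or 764.2 Hz.
Loading a fork with wax lowers its frequency; the adjustment lowers the fork's frequency.
The beat rate rose, so the adjustment moved the fork further from 758 Hz — it was already below the reference.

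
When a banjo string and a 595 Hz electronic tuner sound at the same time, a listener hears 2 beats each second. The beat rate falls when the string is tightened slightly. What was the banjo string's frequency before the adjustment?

|f − 595| = 2, so the banjo string was at either 593 Hz or 597 Hz.
Increasing tension raises a string's frequency; the adjustment raises the banjo string's frequency.
The beat rate fell, so the adjustment moved the banjo string toward 595 Hz — it must have started below the reference.

593 Hz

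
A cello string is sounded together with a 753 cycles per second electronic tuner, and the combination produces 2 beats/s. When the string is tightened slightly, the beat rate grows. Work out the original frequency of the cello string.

755 Hz

|f − 753| = 2, so the cello string was at either 751 Hz or 755 Hz.
Increasing tension raises a string's frequency; the adjustment raises the cello string's frequency.
The beat rate rose, so the adjustment moved the cello string further from 753 Hz — it was already above the reference.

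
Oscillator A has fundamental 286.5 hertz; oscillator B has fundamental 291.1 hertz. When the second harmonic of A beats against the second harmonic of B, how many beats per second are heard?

Second harmonic of the first: 2·286.5 = 573.0 Hz.
Second harmonic of the second: 2·291.1 = 582.2 Hz.
f_beat = |573.0 − 582.2| = 9.2 Hz.

9.2 Hz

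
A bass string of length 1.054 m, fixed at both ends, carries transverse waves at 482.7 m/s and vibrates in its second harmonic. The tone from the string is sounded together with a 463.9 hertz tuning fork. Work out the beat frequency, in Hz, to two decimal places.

For a string fixed at both ends, f_n = n·v/(2L) = 2·482.7/(2·1.054) = 457.9696 Hz.
f_beat = |457.9696 − 463.9| = 5.93 Hz.

5.93 Hz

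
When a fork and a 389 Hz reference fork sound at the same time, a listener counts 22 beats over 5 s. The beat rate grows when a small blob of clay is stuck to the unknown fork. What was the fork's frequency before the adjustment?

384.6 Hz

Beat frequency = 22/5 = 4.4 Hz.
|f − 389| = 4.4, so the fork was at either 384.6 Hz or 393.4 Hz.
Adding mass to a fork lowers its frequency; the adjustment lowers the fork's frequency.
The beat rate rose, so the adjustment moved the fork further from 389 Hz — it was already below the reference.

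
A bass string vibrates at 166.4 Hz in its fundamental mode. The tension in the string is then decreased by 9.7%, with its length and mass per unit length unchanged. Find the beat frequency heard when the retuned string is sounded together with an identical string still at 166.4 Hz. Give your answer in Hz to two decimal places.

For a string, f ∝ √T, so the new frequency is 166.4·√0.903 = 158.1238 Hz.
f_beat = |158.1238 − 166.4| = 8.28 Hz.

8.28 Hz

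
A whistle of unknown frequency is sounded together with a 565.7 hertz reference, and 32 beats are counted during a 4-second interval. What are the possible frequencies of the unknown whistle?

Beat frequency = 32/4 = 8 Hz.
|f − 565.7| = 8, so f = 565.7 ± 8.

557.7 Hz or 573.7 Hz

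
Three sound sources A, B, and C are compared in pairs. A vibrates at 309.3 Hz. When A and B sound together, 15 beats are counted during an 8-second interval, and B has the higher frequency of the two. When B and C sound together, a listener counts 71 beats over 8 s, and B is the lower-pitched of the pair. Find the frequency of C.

A–B: Beat frequency = 15/8 = 1.875 Hz.
B is above A, so f_B = 309.3 + 1.875 = 311.175 Hz.
B–C: Beat frequency = 71/8 = 8.875 Hz.
C is above B, so f_C = 311.175 + 8.875 = 320.05 Hz.

320.05 Hz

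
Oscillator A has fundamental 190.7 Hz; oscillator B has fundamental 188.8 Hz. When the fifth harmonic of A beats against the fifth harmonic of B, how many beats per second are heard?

9.5 Hz

Fifth harmonic of the first: 5·190.7 = 953.5 Hz.
Fifth harmonic of the second: 5·188.8 = 944.0 Hz.
f_beat = |953.5 − 944.0| = 9.5 Hz.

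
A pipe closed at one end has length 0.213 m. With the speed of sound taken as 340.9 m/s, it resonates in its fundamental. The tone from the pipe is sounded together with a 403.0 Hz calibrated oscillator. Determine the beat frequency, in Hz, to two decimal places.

2.88 Hz

Closed pipe (odd harmonics): f_n = n·v/(4L) = 1·340.9/(4·0.213) = 400.1174 Hz.
f_beat = |400.1174 − 403.0| = 2.88 Hz.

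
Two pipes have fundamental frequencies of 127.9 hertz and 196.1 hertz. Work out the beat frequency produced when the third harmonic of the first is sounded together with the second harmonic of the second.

Third harmonic of the first: 3·127.9 = 383.7 Hz.
Second harmonic of the second: 2·196.1 = 392.2 Hz.
f_beat = |383.7 − 392.2| = 8.5 Hz.

8.5 Hz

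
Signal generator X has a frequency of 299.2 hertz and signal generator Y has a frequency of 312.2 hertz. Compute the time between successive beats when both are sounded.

0.077 s

f_beat = |299.2 − 312.2| = 13 Hz.
Beat period T = 1 / f_beat = 1 / 13 s.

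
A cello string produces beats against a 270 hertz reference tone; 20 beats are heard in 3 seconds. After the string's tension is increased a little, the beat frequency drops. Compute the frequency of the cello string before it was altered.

263.3333 Hz

Beat frequency = 20/3 = 6.6667 Hz.
|f − 270| = 6.6667, so the cello string was at either 263.3333 Hz or 276.6667 Hz.
Higher tension means higher frequency; the adjustment raises the cello string's frequency.
The beat rate fell, so the adjustment moved the cello string toward 270 Hz — it must have started below the reference.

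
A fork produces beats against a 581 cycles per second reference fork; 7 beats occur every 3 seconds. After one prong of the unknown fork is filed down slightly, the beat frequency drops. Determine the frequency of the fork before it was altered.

Beat frequency = 7/3 = 2.3333 Hz.
|f − 581| = 2.3333, so the fork was at either 578.6667 Hz or 583.3333 Hz.
Filing a prong removes mass and raises the fork's frequency; the adjustment raises the fork's frequency.
The beat rate fell, so the adjustment moved the fork toward 581 Hz — it must have started below the reference.

578.6667 Hz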